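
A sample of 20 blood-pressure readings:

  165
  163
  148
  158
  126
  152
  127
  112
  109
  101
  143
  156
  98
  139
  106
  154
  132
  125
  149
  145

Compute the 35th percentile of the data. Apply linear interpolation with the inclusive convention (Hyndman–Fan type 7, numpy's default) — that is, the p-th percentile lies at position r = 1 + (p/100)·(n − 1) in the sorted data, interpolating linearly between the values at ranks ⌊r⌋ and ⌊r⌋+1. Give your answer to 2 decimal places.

126.65

Sorted: 98, 101, 106, 109, 112, 125, 126, 127, 132, 139, 143, 145, 148, 149, 152, 154, 156, 158, 163, 165.
n = 20.
r = 1 + (35/100)·(20 − 1) = 1 + 6.65 = 7.65.
Rank 7 is 126 and rank 8 is 127.
Interpolate: 126 + 0.65·(127 − 126) = 126 + 0.65·1 = 126.65.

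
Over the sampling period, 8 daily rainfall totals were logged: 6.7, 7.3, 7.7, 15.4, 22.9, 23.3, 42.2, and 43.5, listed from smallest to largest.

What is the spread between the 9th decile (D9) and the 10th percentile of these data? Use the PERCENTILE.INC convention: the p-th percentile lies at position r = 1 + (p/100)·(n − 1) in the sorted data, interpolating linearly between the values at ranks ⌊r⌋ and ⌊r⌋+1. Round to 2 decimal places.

35.47

n = 8.
P10: r = 1.7; ranks 1–2 are 6.7, 7.3; interpolating gives 7.12.
P90: r = 7.3; ranks 7–8 are 42.2, 43.5; interpolating gives 42.59.
Difference: 42.59 − 7.12 = 35.47.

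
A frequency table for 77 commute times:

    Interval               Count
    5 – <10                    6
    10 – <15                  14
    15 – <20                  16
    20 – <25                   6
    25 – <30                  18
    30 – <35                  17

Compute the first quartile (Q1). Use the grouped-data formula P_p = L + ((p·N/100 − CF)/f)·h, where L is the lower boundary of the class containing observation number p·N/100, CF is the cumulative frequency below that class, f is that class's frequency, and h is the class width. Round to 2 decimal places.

14.73

N = 77; target position k = 25/100 · 77 = 19.25.
Cumulative frequencies: 6, 20, 36, 42, 60, 77.
Observation 19.25 falls in the class 10 – <15.
L = 10, CF = 6, f = 14, h = 5.
P25 = 10 + ((19.25 − 6)/14)·5 = 10 + 4.73214 = 14.7321.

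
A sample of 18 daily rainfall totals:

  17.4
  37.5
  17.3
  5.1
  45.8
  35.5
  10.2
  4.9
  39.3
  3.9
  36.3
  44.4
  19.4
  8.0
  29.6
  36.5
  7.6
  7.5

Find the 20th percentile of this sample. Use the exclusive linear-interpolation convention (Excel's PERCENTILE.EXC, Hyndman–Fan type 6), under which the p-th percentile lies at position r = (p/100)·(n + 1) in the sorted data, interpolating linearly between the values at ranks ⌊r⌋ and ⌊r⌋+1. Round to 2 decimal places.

Sorted: 3.9, 4.9, 5.1, 7.5, 7.6, 8.0, 10.2, 17.3, 17.4, 19.4, 29.6, 35.5, 36.3, 36.5, 37.5, 39.3, 44.4, 45.8.
n = 18.
r = (20/100)·(18 + 1) = 3.8.
Rank 3 is 5.1 and rank 4 is 7.5.
Interpolate: 5.1 + 0.8·(7.5 − 5.1) = 5.1 + 0.8·2.4 = 7.02.

7.02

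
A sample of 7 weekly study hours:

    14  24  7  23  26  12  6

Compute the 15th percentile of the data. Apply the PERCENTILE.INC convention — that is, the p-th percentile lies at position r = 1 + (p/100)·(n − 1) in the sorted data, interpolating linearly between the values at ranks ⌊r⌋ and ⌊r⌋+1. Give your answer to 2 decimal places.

Sorted: 6, 7, 12, 14, 23, 24, 26.
n = 7.
r = 1 + (15/100)·(7 − 1) = 1 + 0.9 = 1.9.
Rank 1 is 6 and rank 2 is 7.
Interpolate: 6 + 0.9·(7 − 6) = 6 + 0.9·1 = 6.9.

6.90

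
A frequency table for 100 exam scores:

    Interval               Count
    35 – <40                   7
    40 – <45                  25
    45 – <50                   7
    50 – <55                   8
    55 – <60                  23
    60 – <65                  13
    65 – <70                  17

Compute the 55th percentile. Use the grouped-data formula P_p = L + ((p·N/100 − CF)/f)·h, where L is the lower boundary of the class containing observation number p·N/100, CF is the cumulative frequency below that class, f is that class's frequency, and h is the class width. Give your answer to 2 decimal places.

N = 100; target position k = 55/100 · 100 = 55.
Cumulative frequencies: 7, 32, 39, 47, 70, 83, 100.
Observation 55 falls in the class 55 – <60.
L = 55, CF = 47, f = 23, h = 5.
P55 = 55 + ((55 − 47)/23)·5 = 55 + 1.73913 = 56.7391.

56.74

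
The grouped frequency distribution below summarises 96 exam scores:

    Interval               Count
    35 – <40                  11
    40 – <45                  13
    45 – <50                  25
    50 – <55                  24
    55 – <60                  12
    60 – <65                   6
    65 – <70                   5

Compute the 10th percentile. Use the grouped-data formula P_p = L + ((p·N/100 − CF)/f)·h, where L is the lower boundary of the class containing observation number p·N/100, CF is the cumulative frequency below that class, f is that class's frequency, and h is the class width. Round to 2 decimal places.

N = 96; target position k = 10/100 · 96 = 9.6.
Cumulative frequencies: 11, 24, 49, 73, 85, 91, 96.
Observation 9.6 falls in the class 35 – <40.
L = 35, CF = 0, f = 11, h = 5.
P10 = 35 + ((9.6 − 0)/11)·5 = 35 + 4.36364 = 39.3636.

39.36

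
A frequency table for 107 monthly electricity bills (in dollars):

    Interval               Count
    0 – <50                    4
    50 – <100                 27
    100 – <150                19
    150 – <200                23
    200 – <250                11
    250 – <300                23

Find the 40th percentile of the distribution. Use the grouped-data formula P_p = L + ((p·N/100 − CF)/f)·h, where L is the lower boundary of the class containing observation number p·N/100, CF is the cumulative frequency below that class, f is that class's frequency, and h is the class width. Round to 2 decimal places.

N = 107; target position k = 40/100 · 107 = 42.8.
Cumulative frequencies: 4, 31, 50, 73, 84, 107.
Observation 42.8 falls in the class 100 – <150.
L = 100, CF = 31, f = 19, h = 50.
P40 = 100 + ((42.8 − 31)/19)·50 = 100 + 31.0526 = 131.053.

131.05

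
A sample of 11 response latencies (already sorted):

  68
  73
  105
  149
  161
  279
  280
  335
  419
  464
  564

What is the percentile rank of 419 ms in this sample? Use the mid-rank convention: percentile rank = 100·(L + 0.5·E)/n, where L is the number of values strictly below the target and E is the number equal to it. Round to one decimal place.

77.3

Count below 419: L = 8; count equal: E = 1; n = 11.
Percentile rank = 100·(8 + 0.5·1)/11 = 100·8.5/11 = 77.27.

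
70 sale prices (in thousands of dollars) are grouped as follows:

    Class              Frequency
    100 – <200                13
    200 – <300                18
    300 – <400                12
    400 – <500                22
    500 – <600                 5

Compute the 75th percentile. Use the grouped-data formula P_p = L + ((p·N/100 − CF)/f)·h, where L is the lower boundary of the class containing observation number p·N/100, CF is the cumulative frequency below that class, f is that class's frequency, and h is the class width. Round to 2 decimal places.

N = 70; target position k = 75/100 · 70 = 52.5.
Cumulative frequencies: 13, 31, 43, 65, 70.
Observation 52.5 falls in the class 400 – <500.
L = 400, CF = 43, f = 22, h = 100.
P75 = 400 + ((52.5 − 43)/22)·100 = 400 + 43.1818 = 443.182.

443.18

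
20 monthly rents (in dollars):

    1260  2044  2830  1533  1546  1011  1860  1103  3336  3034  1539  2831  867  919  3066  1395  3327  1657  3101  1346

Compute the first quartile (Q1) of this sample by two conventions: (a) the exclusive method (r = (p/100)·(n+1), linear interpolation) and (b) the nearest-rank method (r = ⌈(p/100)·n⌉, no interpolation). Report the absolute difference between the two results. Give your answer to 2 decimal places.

21.50

Sorted: 867, 919, 1011, 1103, 1260, 1346, 1395, 1533, 1539, 1546, 1657, 1860, 2044, 2830, 2831, 3034, 3066, 3101, 3327, 3336.
n = 20.
(a) r = 5.25; between ranks 5 (1260) and 6 (1346): 1281.5.
(b) the nearest-rank method: rank 5 → 1260.
|1281.5 − 1260| = 21.5.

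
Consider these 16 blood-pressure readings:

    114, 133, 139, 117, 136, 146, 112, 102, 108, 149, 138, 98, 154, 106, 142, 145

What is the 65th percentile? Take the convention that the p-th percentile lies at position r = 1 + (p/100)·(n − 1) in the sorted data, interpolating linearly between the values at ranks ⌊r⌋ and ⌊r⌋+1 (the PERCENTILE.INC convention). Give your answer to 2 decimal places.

Sorted: 98, 102, 106, 108, 112, 114, 117, 133, 136, 138, 139, 142, 145, 146, 149, 154.
n = 16.
r = 1 + (65/100)·(16 − 1) = 1 + 9.75 = 10.75.
Rank 10 is 138 and rank 11 is 139.
Interpolate: 138 + 0.75·(139 − 138) = 138 + 0.75·1 = 138.75.

138.75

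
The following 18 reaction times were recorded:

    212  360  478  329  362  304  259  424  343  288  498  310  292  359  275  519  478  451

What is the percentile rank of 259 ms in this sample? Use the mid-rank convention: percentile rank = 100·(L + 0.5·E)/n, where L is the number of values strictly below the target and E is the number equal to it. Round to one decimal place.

8.3

Sorted: 212, 259, 275, 288, 292, 304, 310, 329, 343, 359, 360, 362, 424, 451, 478, 478, 498, 519.
Count below 259: L = 1; count equal: E = 1; n = 18.
Percentile rank = 100·(1 + 0.5·1)/18 = 100·1.5/18 = 8.333.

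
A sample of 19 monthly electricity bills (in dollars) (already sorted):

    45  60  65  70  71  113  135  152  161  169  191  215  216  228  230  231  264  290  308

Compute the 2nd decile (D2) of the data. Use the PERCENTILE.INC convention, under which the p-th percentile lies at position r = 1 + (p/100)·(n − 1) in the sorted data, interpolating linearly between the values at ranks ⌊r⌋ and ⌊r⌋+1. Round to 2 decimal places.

n = 19.
r = 1 + (20/100)·(19 − 1) = 1 + 3.6 = 4.6.
Rank 4 is 70 and rank 5 is 71.
Interpolate: 70 + 0.6·(71 − 70) = 70 + 0.6·1 = 70.6.

70.60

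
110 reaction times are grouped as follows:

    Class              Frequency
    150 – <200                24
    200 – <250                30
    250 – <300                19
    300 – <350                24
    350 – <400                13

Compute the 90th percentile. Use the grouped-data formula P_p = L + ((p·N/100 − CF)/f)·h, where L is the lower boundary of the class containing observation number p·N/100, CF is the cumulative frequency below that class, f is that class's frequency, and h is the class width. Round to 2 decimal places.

N = 110; target position k = 90/100 · 110 = 99.
Cumulative frequencies: 24, 54, 73, 97, 110.
Observation 99 falls in the class 350 – <400.
L = 350, CF = 97, f = 13, h = 50.
P90 = 350 + ((99 − 97)/13)·50 = 350 + 7.69231 = 357.692.

357.69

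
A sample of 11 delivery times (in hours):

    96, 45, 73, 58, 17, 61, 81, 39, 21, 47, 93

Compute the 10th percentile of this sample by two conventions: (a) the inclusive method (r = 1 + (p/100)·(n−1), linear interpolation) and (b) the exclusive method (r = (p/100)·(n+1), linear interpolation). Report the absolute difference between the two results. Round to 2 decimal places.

Sorted: 17, 21, 39, 45, 47, 58, 61, 73, 81, 93, 96.
n = 11.
(a) r = 2 → value at rank 2 = 21.
(b) r = 1.2; between ranks 1 (17) and 2 (21): 17.8.
|21 − 17.8| = 3.2.

3.20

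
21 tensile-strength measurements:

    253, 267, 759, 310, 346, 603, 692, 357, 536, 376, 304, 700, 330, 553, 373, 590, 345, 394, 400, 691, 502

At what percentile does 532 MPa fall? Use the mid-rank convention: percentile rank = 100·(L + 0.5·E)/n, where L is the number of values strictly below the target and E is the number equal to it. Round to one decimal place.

Sorted: 253, 267, 304, 310, 330, 345, 346, 357, 373, 376, 394, 400, 502, 536, 553, 590, 603, 691, 692, 700, 759.
Count below 532: L = 13; count equal: E = 0; n = 21.
Percentile rank = 100·(13 + 0.5·0)/21 = 100·13/21 = 61.9.

61.9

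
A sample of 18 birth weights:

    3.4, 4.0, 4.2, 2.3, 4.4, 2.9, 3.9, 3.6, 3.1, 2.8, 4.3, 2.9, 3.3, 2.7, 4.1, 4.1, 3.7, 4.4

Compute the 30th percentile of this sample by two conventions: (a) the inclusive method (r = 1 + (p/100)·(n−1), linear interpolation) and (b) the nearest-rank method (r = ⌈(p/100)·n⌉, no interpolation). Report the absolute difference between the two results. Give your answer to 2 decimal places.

Sorted: 2.3, 2.7, 2.8, 2.9, 2.9, 3.1, 3.3, 3.4, 3.6, 3.7, 3.9, 4.0, 4.1, 4.1, 4.2, 4.3, 4.4, 4.4.
n = 18.
(a) r = 6.1; between ranks 6 (3.1) and 7 (3.3): 3.12.
(b) the nearest-rank method: rank 6 → 3.1.
|3.12 − 3.1| = 0.02.

0.02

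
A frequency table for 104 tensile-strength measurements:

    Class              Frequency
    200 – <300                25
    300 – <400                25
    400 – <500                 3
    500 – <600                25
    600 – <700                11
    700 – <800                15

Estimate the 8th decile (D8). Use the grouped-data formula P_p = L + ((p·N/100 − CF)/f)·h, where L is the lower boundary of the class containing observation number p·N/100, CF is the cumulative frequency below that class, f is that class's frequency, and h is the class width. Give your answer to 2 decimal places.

647.27

N = 104; target position k = 80/100 · 104 = 83.2.
Cumulative frequencies: 25, 50, 53, 78, 89, 104.
Observation 83.2 falls in the class 600 – <700.
L = 600, CF = 78, f = 11, h = 100.
P80 = 600 + ((83.2 − 78)/11)·100 = 600 + 47.2727 = 647.273.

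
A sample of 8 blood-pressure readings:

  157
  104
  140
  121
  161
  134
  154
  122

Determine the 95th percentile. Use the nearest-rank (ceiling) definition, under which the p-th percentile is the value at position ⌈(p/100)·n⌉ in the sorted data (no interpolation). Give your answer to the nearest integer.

161

Sorted: 104, 121, 122, 134, 140, 154, 157, 161.
n = 8.
Position = ⌈95/100 · 8⌉ = ⌈7.6⌉ = 8.
The value at rank 8 is 161.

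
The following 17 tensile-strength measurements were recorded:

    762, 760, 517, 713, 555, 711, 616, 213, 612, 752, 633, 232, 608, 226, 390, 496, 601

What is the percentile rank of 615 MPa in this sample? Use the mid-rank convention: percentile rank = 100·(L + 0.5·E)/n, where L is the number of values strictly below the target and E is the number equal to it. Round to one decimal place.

Sorted: 213, 226, 232, 390, 496, 517, 555, 601, 608, 612, 616, 633, 711, 713, 752, 760, 762.
Count below 615: L = 10; count equal: E = 0; n = 17.
Percentile rank = 100·(10 + 0.5·0)/17 = 100·10/17 = 58.82.

58.8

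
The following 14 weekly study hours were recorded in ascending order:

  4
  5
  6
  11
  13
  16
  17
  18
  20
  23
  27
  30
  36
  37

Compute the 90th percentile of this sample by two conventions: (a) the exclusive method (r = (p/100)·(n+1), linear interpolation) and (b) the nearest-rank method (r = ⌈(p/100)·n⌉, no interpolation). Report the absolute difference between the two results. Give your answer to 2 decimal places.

n = 14.
(a) r = 13.5; between ranks 13 (36) and 14 (37): 36.5.
(b) the nearest-rank method: rank 13 → 36.
|36.5 − 36| = 0.5.

0.50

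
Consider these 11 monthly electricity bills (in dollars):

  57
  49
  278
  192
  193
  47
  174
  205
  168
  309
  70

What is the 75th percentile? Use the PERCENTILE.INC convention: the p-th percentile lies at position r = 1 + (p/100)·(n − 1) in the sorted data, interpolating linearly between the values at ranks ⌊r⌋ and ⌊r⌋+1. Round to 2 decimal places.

199.00

Sorted: 47, 49, 57, 70, 168, 174, 192, 193, 205, 278, 309.
n = 11.
r = 1 + (75/100)·(11 − 1) = 1 + 7.5 = 8.5.
Rank 8 is 193 and rank 9 is 205.
Interpolate: 193 + 0.5·(205 − 193) = 193 + 0.5·12 = 199.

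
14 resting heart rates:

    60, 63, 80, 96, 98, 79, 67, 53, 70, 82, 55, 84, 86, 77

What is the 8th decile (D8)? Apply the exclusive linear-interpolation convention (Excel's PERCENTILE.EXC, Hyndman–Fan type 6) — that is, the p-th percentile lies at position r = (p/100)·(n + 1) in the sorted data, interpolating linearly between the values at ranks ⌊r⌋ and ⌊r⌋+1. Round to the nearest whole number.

86

Sorted: 53, 55, 60, 63, 67, 70, 77, 79, 80, 82, 84, 86, 96, 98.
n = 14.
r = (80/100)·(14 + 1) = 12.
r is an integer, so P80 is the value at rank 12: 86.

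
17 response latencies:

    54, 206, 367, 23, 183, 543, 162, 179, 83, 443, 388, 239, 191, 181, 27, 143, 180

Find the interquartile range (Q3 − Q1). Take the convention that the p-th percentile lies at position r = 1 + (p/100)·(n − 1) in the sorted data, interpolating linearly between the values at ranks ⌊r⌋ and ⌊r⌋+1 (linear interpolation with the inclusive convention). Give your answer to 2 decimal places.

Sorted: 23, 27, 54, 83, 143, 162, 179, 180, 181, 183, 191, 206, 239, 367, 388, 443, 543.
n = 17.
P25: r = 5 (integer) → 143.
P75: r = 13 (integer) → 239.
Difference: 239 − 143 = 96.

96.00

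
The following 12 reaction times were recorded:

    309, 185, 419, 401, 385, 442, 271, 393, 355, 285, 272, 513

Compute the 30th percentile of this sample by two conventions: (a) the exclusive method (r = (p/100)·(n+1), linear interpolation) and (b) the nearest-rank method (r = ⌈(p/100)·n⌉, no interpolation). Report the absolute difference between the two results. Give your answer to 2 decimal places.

Sorted: 185, 271, 272, 285, 309, 355, 385, 393, 401, 419, 442, 513.
n = 12.
(a) r = 3.9; between ranks 3 (272) and 4 (285): 283.7.
(b) the nearest-rank method: rank 4 → 285.
|283.7 − 285| = 1.3.

1.30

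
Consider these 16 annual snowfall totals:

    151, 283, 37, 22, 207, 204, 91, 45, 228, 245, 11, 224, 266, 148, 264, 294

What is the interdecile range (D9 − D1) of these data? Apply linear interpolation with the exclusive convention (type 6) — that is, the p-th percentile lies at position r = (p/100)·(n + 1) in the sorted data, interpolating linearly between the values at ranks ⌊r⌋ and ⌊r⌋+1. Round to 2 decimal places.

267.60

Sorted: 11, 22, 37, 45, 91, 148, 151, 204, 207, 224, 228, 245, 264, 266, 283, 294.
n = 16.
P10: r = 1.7; ranks 1–2 are 11, 22; interpolating gives 18.7.
P90: r = 15.3; ranks 15–16 are 283, 294; interpolating gives 286.3.
Difference: 286.3 − 18.7 = 267.6.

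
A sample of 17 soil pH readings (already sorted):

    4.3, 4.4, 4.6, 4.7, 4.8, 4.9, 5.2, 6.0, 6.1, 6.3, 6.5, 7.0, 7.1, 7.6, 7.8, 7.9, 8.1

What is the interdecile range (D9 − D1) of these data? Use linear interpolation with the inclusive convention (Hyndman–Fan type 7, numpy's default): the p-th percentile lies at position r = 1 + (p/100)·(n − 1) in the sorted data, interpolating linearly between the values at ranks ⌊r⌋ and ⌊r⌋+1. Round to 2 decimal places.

3.32

n = 17.
P10: r = 2.6; ranks 2–3 are 4.4, 4.6; interpolating gives 4.52.
P90: r = 15.4; ranks 15–16 are 7.8, 7.9; interpolating gives 7.84.
Difference: 7.84 − 4.52 = 3.32.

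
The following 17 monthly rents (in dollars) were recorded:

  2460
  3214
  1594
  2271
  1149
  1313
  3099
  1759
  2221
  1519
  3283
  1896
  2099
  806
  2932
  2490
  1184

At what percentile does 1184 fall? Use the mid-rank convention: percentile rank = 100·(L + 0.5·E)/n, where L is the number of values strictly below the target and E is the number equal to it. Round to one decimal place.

14.7

Sorted: 806, 1149, 1184, 1313, 1519, 1594, 1759, 1896, 2099, 2221, 2271, 2460, 2490, 2932, 3099, 3214, 3283.
Count below 1184: L = 2; count equal: E = 1; n = 17.
Percentile rank = 100·(2 + 0.5·1)/17 = 100·2.5/17 = 14.71.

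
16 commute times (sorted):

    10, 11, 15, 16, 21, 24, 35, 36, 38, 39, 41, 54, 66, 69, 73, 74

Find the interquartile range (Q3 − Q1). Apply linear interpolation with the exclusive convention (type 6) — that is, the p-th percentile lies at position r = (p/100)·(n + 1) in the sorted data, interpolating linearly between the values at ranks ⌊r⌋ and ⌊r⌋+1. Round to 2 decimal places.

45.75

n = 16.
P25: r = 4.25; ranks 4–5 are 16, 21; interpolating gives 17.25.
P75: r = 12.75; ranks 12–13 are 54, 66; interpolating gives 63.
Difference: 63 − 17.25 = 45.75.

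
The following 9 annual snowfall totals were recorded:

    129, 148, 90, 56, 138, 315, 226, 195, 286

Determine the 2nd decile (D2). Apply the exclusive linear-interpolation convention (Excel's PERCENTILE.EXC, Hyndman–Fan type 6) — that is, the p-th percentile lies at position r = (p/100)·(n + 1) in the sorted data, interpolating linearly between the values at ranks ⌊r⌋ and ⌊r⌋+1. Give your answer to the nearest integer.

Sorted: 56, 90, 129, 138, 148, 195, 226, 286, 315.
n = 9.
r = (20/100)·(9 + 1) = 2.
r is an integer, so P20 is the value at rank 2: 90.

90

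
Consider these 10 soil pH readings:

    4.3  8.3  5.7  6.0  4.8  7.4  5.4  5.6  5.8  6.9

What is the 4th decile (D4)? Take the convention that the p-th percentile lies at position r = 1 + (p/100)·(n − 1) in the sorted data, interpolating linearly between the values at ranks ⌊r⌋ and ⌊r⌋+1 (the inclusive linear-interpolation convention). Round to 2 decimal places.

5.66

Sorted: 4.3, 4.8, 5.4, 5.6, 5.7, 5.8, 6.0, 6.9, 7.4, 8.3.
n = 10.
r = 1 + (40/100)·(10 − 1) = 1 + 3.6 = 4.6.
Rank 4 is 5.6 and rank 5 is 5.7.
Interpolate: 5.6 + 0.6·(5.7 − 5.6) = 5.6 + 0.6·0.1 = 5.66.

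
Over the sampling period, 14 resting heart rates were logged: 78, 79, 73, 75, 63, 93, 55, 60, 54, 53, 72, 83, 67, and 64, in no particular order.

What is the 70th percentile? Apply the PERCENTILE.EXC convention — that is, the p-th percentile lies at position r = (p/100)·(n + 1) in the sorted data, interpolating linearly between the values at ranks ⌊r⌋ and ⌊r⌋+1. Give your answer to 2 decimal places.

76.50

Sorted: 53, 54, 55, 60, 63, 64, 67, 72, 73, 75, 78, 79, 83, 93.
n = 14.
r = (70/100)·(14 + 1) = 10.5.
Rank 10 is 75 and rank 11 is 78.
Interpolate: 75 + 0.5·(78 − 75) = 75 + 0.5·3 = 76.5.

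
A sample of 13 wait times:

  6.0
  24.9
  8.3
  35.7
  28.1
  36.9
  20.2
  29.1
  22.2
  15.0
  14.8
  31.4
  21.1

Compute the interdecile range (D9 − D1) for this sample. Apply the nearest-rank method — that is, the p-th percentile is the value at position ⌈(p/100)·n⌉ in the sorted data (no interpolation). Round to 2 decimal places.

27.40

Sorted: 6.0, 8.3, 14.8, 15.0, 20.2, 21.1, 22.2, 24.9, 28.1, 29.1, 31.4, 35.7, 36.9.
n = 13.
P10: rank ⌈10/100·13⌉ = 2 → 8.3.
P90: rank ⌈90/100·13⌉ = 12 → 35.7.
Difference: 35.7 − 8.3 = 27.4.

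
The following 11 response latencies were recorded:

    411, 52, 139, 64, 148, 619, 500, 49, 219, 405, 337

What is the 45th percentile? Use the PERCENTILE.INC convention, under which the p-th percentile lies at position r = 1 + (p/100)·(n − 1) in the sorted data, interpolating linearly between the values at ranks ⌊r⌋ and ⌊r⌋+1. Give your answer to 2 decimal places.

Sorted: 49, 52, 64, 139, 148, 219, 337, 405, 411, 500, 619.
n = 11.
r = 1 + (45/100)·(11 − 1) = 1 + 4.5 = 5.5.
Rank 5 is 148 and rank 6 is 219.
Interpolate: 148 + 0.5·(219 − 148) = 148 + 0.5·71 = 183.5.

183.50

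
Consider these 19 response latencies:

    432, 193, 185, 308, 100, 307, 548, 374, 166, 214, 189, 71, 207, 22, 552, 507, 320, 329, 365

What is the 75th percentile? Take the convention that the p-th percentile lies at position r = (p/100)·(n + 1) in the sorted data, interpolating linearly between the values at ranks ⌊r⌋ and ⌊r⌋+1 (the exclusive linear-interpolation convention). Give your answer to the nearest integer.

Sorted: 22, 71, 100, 166, 185, 189, 193, 207, 214, 307, 308, 320, 329, 365, 374, 432, 507, 548, 552.
n = 19.
r = (75/100)·(19 + 1) = 15.
r is an integer, so P75 is the value at rank 15: 374.

374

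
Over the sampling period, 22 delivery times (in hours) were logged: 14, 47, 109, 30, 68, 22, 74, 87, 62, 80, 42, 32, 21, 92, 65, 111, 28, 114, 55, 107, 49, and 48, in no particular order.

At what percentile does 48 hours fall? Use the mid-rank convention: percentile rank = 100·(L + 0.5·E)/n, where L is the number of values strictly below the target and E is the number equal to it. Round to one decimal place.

Sorted: 14, 21, 22, 28, 30, 32, 42, 47, 48, 49, 55, 62, 65, 68, 74, 80, 87, 92, 107, 109, 111, 114.
Count below 48: L = 8; count equal: E = 1; n = 22.
Percentile rank = 100·(8 + 0.5·1)/22 = 100·8.5/22 = 38.64.

38.6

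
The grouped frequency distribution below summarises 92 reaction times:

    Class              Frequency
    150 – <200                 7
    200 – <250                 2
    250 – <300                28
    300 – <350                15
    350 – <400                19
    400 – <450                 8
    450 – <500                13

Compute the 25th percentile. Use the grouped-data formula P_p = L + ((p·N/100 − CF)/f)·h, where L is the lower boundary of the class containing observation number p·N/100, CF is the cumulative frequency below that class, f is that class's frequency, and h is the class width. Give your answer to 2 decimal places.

N = 92; target position k = 25/100 · 92 = 23.
Cumulative frequencies: 7, 9, 37, 52, 71, 79, 92.
Observation 23 falls in the class 250 – <300.
L = 250, CF = 9, f = 28, h = 50.
P25 = 250 + ((23 − 9)/28)·50 = 250 + 25 = 275.

275.00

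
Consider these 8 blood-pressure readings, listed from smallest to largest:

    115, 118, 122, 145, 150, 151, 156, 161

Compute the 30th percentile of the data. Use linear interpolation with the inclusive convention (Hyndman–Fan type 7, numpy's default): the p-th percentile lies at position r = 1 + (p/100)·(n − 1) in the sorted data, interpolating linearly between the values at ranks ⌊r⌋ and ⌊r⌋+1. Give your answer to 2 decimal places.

n = 8.
r = 1 + (30/100)·(8 − 1) = 1 + 2.1 = 3.1.
Rank 3 is 122 and rank 4 is 145.
Interpolate: 122 + 0.1·(145 − 122) = 122 + 0.1·23 = 124.3.

124.30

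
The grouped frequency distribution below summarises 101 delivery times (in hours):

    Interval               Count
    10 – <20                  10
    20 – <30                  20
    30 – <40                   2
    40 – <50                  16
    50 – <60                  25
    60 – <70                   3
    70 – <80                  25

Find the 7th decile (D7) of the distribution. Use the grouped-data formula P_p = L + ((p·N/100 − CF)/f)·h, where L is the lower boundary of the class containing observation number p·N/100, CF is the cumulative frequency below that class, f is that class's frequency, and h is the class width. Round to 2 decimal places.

59.08

N = 101; target position k = 70/100 · 101 = 70.7.
Cumulative frequencies: 10, 30, 32, 48, 73, 76, 101.
Observation 70.7 falls in the class 50 – <60.
L = 50, CF = 48, f = 25, h = 10.
P70 = 50 + ((70.7 − 48)/25)·10 = 50 + 9.08 = 59.08.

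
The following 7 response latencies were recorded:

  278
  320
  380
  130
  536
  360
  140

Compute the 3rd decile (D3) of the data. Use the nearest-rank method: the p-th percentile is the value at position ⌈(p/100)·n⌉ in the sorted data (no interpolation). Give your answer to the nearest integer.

Sorted: 130, 140, 278, 320, 360, 380, 536.
n = 7.
Position = ⌈30/100 · 7⌉ = ⌈2.1⌉ = 3.
The value at rank 3 is 278.

278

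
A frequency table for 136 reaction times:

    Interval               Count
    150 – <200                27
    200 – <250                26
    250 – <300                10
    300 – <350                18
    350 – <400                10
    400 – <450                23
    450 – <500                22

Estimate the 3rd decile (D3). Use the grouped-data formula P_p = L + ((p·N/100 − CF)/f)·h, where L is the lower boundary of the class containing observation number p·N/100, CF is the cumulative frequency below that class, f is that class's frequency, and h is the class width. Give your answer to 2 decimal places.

226.54

N = 136; target position k = 30/100 · 136 = 40.8.
Cumulative frequencies: 27, 53, 63, 81, 91, 114, 136.
Observation 40.8 falls in the class 200 – <250.
L = 200, CF = 27, f = 26, h = 50.
P30 = 200 + ((40.8 − 27)/26)·50 = 200 + 26.5385 = 226.538.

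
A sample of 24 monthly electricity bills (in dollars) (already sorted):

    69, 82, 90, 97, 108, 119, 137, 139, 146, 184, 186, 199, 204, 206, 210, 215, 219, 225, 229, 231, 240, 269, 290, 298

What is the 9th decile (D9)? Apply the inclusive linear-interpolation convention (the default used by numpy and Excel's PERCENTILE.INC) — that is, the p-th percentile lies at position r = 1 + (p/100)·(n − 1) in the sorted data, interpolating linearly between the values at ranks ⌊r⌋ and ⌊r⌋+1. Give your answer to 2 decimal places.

260.30

n = 24.
r = 1 + (90/100)·(24 − 1) = 1 + 20.7 = 21.7.
Rank 21 is 240 and rank 22 is 269.
Interpolate: 240 + 0.7·(269 − 240) = 240 + 0.7·29 = 260.3.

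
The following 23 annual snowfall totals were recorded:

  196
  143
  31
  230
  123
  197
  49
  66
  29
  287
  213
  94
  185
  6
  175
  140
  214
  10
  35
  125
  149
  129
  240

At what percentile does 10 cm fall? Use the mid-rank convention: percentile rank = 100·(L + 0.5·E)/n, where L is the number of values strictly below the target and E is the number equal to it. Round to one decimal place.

6.5

Sorted: 6, 10, 29, 31, 35, 49, 66, 94, 123, 125, 129, 140, 143, 149, 175, 185, 196, 197, 213, 214, 230, 240, 287.
Count below 10: L = 1; count equal: E = 1; n = 23.
Percentile rank = 100·(1 + 0.5·1)/23 = 100·1.5/23 = 6.522.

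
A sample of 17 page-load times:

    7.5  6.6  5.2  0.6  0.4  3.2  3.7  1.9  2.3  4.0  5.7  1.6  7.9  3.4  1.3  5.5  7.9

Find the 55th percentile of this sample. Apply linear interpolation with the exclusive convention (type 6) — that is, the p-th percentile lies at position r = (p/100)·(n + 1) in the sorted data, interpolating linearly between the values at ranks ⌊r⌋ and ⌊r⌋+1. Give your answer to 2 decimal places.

3.97

Sorted: 0.4, 0.6, 1.3, 1.6, 1.9, 2.3, 3.2, 3.4, 3.7, 4.0, 5.2, 5.5, 5.7, 6.6, 7.5, 7.9, 7.9.
n = 17.
r = (55/100)·(17 + 1) = 9.9.
Rank 9 is 3.7 and rank 10 is 4.0.
Interpolate: 3.7 + 0.9·(4.0 − 3.7) = 3.7 + 0.9·0.3 = 3.97.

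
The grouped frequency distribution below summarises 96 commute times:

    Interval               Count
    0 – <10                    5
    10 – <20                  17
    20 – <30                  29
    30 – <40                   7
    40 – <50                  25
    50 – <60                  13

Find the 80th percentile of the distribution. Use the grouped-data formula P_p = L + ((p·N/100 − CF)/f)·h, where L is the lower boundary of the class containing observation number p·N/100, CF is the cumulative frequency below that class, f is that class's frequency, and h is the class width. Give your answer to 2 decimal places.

47.52

N = 96; target position k = 80/100 · 96 = 76.8.
Cumulative frequencies: 5, 22, 51, 58, 83, 96.
Observation 76.8 falls in the class 40 – <50.
L = 40, CF = 58, f = 25, h = 10.
P80 = 40 + ((76.8 − 58)/25)·10 = 40 + 7.52 = 47.52.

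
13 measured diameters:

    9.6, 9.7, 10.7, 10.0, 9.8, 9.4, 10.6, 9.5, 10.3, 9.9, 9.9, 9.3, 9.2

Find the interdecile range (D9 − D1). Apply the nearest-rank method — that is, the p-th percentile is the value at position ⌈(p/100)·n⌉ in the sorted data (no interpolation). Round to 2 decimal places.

1.30

Sorted: 9.2, 9.3, 9.4, 9.5, 9.6, 9.7, 9.8, 9.9, 9.9, 10.0, 10.3, 10.6, 10.7.
n = 13.
P10: rank ⌈10/100·13⌉ = 2 → 9.3.
P90: rank ⌈90/100·13⌉ = 12 → 10.6.
Difference: 10.6 − 9.3 = 1.3.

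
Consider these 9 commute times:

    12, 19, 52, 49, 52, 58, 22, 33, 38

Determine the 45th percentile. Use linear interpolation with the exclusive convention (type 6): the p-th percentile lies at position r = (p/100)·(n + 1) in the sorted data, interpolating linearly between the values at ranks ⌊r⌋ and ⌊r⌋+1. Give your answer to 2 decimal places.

35.50

Sorted: 12, 19, 22, 33, 38, 49, 52, 52, 58.
n = 9.
r = (45/100)·(9 + 1) = 4.5.
Rank 4 is 33 and rank 5 is 38.
Interpolate: 33 + 0.5·(38 − 33) = 33 + 0.5·5 = 35.5.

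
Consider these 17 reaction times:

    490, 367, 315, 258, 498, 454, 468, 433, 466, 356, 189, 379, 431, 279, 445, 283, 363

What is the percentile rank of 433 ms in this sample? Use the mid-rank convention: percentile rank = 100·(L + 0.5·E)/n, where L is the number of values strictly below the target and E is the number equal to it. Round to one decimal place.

Sorted: 189, 258, 279, 283, 315, 356, 363, 367, 379, 431, 433, 445, 454, 466, 468, 490, 498.
Count below 433: L = 10; count equal: E = 1; n = 17.
Percentile rank = 100·(10 + 0.5·1)/17 = 100·10.5/17 = 61.76.

61.8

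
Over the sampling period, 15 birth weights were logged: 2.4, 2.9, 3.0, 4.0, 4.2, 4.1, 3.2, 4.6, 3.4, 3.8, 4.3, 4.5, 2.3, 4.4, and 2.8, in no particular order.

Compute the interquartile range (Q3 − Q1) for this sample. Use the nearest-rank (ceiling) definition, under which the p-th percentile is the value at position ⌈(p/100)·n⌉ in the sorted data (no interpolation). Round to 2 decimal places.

1.40

Sorted: 2.3, 2.4, 2.8, 2.9, 3.0, 3.2, 3.4, 3.8, 4.0, 4.1, 4.2, 4.3, 4.4, 4.5, 4.6.
n = 15.
P25: rank ⌈25/100·15⌉ = 4 → 2.9.
P75: rank ⌈75/100·15⌉ = 12 → 4.3.
Difference: 4.3 − 2.9 = 1.4.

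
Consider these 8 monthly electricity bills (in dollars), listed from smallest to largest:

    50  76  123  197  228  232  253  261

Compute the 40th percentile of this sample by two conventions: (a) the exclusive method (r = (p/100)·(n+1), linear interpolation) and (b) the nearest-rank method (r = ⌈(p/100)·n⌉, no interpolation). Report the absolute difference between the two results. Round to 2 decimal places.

29.60

n = 8.
(a) r = 3.6; between ranks 3 (123) and 4 (197): 167.4.
(b) the nearest-rank method: rank 4 → 197.
|167.4 − 197| = 29.6.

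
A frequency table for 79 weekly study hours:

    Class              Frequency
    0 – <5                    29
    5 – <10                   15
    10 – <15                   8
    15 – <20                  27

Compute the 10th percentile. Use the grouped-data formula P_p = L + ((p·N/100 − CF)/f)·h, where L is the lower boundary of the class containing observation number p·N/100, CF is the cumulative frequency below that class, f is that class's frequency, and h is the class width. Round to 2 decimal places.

1.36

N = 79; target position k = 10/100 · 79 = 7.9.
Cumulative frequencies: 29, 44, 52, 79.
Observation 7.9 falls in the class 0 – <5.
L = 0, CF = 0, f = 29, h = 5.
P10 = 0 + ((7.9 − 0)/29)·5 = 0 + 1.36207 = 1.36207.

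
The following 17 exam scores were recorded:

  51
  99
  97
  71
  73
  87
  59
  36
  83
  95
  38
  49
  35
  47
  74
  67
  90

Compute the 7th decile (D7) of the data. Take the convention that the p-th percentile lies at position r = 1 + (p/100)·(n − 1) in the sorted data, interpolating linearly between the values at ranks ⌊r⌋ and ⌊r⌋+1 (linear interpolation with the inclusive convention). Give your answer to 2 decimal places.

Sorted: 35, 36, 38, 47, 49, 51, 59, 67, 71, 73, 74, 83, 87, 90, 95, 97, 99.
n = 17.
r = 1 + (70/100)·(17 − 1) = 1 + 11.2 = 12.2.
Rank 12 is 83 and rank 13 is 87.
Interpolate: 83 + 0.2·(87 − 83) = 83 + 0.2·4 = 83.8.

83.80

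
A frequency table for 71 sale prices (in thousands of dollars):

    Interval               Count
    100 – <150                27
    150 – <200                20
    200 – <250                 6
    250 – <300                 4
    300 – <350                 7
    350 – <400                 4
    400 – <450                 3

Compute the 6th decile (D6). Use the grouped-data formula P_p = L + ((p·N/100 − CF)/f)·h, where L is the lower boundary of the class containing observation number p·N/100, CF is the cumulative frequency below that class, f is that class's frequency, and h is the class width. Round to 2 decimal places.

N = 71; target position k = 60/100 · 71 = 42.6.
Cumulative frequencies: 27, 47, 53, 57, 64, 68, 71.
Observation 42.6 falls in the class 150 – <200.
L = 150, CF = 27, f = 20, h = 50.
P60 = 150 + ((42.6 − 27)/20)·50 = 150 + 39 = 189.

189.00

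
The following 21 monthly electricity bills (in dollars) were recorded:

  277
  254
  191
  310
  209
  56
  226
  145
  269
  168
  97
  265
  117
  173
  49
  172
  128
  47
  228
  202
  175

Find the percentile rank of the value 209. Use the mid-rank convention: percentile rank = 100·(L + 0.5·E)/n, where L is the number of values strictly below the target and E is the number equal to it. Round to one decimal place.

Sorted: 47, 49, 56, 97, 117, 128, 145, 168, 172, 173, 175, 191, 202, 209, 226, 228, 254, 265, 269, 277, 310.
Count below 209: L = 13; count equal: E = 1; n = 21.
Percentile rank = 100·(13 + 0.5·1)/21 = 100·13.5/21 = 64.29.

64.3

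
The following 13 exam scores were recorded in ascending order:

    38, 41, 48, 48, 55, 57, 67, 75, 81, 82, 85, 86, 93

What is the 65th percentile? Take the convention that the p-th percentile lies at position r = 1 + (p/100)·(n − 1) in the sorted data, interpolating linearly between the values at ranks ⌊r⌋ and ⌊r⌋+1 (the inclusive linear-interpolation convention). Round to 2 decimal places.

n = 13.
r = 1 + (65/100)·(13 − 1) = 1 + 7.8 = 8.8.
Rank 8 is 75 and rank 9 is 81.
Interpolate: 75 + 0.8·(81 − 75) = 75 + 0.8·6 = 79.8.

79.80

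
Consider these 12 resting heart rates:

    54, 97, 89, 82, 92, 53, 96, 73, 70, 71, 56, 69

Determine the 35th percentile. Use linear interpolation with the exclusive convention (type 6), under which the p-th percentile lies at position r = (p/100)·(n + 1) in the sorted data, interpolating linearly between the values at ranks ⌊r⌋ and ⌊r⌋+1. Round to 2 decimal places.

69.55

Sorted: 53, 54, 56, 69, 70, 71, 73, 82, 89, 92, 96, 97.
n = 12.
r = (35/100)·(12 + 1) = 4.55.
Rank 4 is 69 and rank 5 is 70.
Interpolate: 69 + 0.55·(70 − 69) = 69 + 0.55·1 = 69.55.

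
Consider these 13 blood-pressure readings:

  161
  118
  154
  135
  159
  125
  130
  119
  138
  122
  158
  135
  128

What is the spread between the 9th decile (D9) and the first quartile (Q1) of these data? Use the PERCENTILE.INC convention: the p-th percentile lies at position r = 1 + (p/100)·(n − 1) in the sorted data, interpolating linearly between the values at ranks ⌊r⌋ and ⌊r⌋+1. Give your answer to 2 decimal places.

Sorted: 118, 119, 122, 125, 128, 130, 135, 135, 138, 154, 158, 159, 161.
n = 13.
P25: r = 4 (integer) → 125.
P90: r = 11.8; ranks 11–12 are 158, 159; interpolating gives 158.8.
Difference: 158.8 − 125 = 33.8.

33.80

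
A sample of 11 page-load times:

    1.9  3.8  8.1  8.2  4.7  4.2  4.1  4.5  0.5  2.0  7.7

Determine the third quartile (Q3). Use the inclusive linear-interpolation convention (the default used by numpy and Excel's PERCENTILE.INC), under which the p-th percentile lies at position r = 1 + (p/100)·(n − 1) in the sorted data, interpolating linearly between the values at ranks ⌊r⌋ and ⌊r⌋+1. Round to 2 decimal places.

Sorted: 0.5, 1.9, 2.0, 3.8, 4.1, 4.2, 4.5, 4.7, 7.7, 8.1, 8.2.
n = 11.
r = 1 + (75/100)·(11 − 1) = 1 + 7.5 = 8.5.
Rank 8 is 4.7 and rank 9 is 7.7.
Interpolate: 4.7 + 0.5·(7.7 − 4.7) = 4.7 + 0.5·3 = 6.2.

6.20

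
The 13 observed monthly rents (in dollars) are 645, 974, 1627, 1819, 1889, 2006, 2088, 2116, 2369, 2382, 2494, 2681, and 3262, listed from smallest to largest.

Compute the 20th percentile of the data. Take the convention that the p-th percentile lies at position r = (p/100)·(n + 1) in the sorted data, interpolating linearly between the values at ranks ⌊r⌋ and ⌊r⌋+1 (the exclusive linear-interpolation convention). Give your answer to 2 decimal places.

n = 13.
r = (20/100)·(13 + 1) = 2.8.
Rank 2 is 974 and rank 3 is 1627.
Interpolate: 974 + 0.8·(1627 − 974) = 974 + 0.8·653 = 1496.4.

1496.40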